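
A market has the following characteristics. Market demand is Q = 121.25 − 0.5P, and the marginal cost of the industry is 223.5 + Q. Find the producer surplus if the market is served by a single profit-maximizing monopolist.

Inverting demand: P = 242.5 − 2Q.
A monopolist chooses Q where MR = MC. MR = 242.5 − 4Q; setting this equal to 223.5 + Q gives Q = 3.8 and P = 234.9.
PS = P·Q − VC(Q) = 234.9·3.8 − (223.5·3.8 + ½·1·3.8²) = 36.1.

PS = 36.1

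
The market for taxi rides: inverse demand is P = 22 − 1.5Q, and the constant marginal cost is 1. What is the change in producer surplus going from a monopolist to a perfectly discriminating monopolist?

PS rises by 73.5

Monopoly sets MR = MC: 22 − 3Q = 1 ⇒ Q = 7, P = 22 − 1.5·7 = 11.5.
PS = (11.5 − 1)·7 = 73.5.
Under first-degree price discrimination the firm charges each unit its demand price and produces up to where P = MC, i.e. Q = 14. Consumer surplus is zero; producer surplus equals total surplus.
PS = ½·(22 − 1)·14 = 147.
Change in producer surplus: 147 − 73.5 = 73.5.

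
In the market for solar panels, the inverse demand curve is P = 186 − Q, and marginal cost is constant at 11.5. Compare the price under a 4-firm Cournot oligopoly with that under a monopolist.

Cournot: P = 46.4; Monopoly: P = 98.75

In a 4-firm Cournot equilibrium, symmetry and the first-order condition give q = (186 − 11.5)/(5) = 34.9. So Q = 139.6 and P = 46.4.
A monopolist chooses Q where MR = MC. MR = 186 − 2Q; setting this equal to 11.5 gives Q = 87.25 and P = 98.75.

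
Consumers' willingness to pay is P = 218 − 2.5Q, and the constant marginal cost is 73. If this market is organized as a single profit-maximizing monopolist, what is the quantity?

Monopoly sets MR = MC: 218 − 5Q = 73 ⇒ Q = 29, P = 218 − 2.5·29 = 145.5.

Q = 29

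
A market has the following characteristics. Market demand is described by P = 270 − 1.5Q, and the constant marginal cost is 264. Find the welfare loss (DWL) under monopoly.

DWL = 3

Perfect competition: P = MC = 264, so 270 − 1.5Q = 264 and Q = 4.
Monopoly sets MR = MC: 270 − 3Q = 264 ⇒ Q = 2, P = 270 − 1.5·2 = 267.
DWL is the triangle between Q = 2 and Q = 4: ½·(4 − 2)·(267 − 264) = 3.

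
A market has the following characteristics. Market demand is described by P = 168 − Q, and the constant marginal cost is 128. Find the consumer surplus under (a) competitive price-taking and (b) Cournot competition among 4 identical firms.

Competition: CS = 800; Cournot: CS = 512

Competitive firms price at marginal cost: P = 128, giving Q = 40.
CS = ½·(168 − 128)·40 = 800.
Cournot with 4 identical firms: the symmetric best-response condition is 168 − 5q = 128. Each firm produces q = 8, total output Q = 32, price P = 136.
CS = ½·(168 − 136)·32 = 512.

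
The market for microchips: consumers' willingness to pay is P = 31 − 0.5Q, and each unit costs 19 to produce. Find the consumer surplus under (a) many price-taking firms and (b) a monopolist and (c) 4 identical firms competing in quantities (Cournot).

Competition: CS = 144; Monopoly: CS = 36; Cournot: CS = 92.16

Under competition P = MC = 19, so Q = (31 − 19)/0.5 = 24.
CS = ½·(31 − 19)·24 = 144.
Monopoly sets MR = MC: 31 − Q = 19 ⇒ Q = 12, P = 31 − 0.5·12 = 25.
CS = ½·(31 − 25)·12 = 36.
With 4 symmetric Cournot firms, each firm's FOC gives 31 − 2.5q = 19, so q = 4.8, Q = 4·4.8 = 19.2, and P = 21.4.
CS = ½·(31 − 21.4)·19.2 = 92.16.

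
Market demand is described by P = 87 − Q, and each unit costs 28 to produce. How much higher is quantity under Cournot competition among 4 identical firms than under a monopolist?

Quantity rises by 17.7

Monopoly sets MR = MC: 87 − 2Q = 28 ⇒ Q = 29.5, P = 87 − 29.5 = 57.5.
In a 4-firm Cournot equilibrium, symmetry and the first-order condition give q = (87 − 28)/(5) = 11.8. So Q = 47.2 and P = 39.8.
Change in quantity: 47.2 − 29.5 = 17.7.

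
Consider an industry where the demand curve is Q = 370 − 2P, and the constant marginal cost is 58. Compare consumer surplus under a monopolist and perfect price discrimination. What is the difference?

Inverting demand: P = 185 − 0.5Q.
The monopolist equates marginal revenue to marginal cost: 185 − Q = 58, so Q = 127. From demand, P = 121.5.
CS = ½·(185 − 121.5)·127 = 4032.25.
A perfectly discriminating monopolist sells every unit with P(Q) ≥ MC(Q), so output equals the competitive quantity Q = 254. Each buyer pays their reservation price, so CS = 0 and the firm captures all surplus.
CS = 0.
Change in consumer surplus: 0 − 4032.25 = −4032.25.

CS falls by 4032.25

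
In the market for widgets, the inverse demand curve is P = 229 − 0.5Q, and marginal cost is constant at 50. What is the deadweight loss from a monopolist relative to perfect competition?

DWL = 8010.25

Competitive firms price at marginal cost: P = 50, giving Q = 358.
The monopolist equates marginal revenue to marginal cost: 229 − Q = 50, so Q = 179. From demand, P = 139.5.
DWL is the triangle between Q = 179 and Q = 358: ½·(358 − 179)·(139.5 − 50) = 8010.25.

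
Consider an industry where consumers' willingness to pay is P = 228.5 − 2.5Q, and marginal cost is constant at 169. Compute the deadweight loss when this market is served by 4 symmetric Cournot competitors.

Competitive firms price at marginal cost: P = 169, giving Q = 23.8.
With 4 symmetric Cournot firms, each firm's FOC gives 228.5 − 12.5q = 169, so q = 4.76, Q = 4·4.76 = 19.04, and P = 180.9.
DWL is the triangle between Q = 19.04 and Q = 23.8: ½·(23.8 − 19.04)·(180.9 − 169) = 28.322.

DWL = 28.322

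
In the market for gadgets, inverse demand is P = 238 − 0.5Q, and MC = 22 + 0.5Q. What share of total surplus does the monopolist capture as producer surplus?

PS/TS = 0.75

A monopolist chooses Q where MR = MC. MR = 238 − Q; setting this equal to 22 + 0.5Q gives Q = 144 and P = 166.
CS = ½·(238 − 166)·144 = 5184.
PS = P·Q − VC(Q) = 166·144 − (22·144 + ½·0.5·144²) = 15552.
Share captured = PS/TS = 15552/20736 = 0.75.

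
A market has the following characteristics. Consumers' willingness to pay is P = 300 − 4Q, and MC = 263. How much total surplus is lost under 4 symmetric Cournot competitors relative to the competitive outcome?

DWL = 6.845

Perfect competition: P = MC = 263, so 300 − 4Q = 263 and Q = 9.25.
Cournot with 4 identical firms: the symmetric best-response condition is 300 − 20q = 263. Each firm produces q = 1.85, total output Q = 7.4, price P = 270.4.
DWL is the triangle between Q = 7.4 and Q = 9.25: ½·(9.25 − 7.4)·(270.4 − 263) = 6.845.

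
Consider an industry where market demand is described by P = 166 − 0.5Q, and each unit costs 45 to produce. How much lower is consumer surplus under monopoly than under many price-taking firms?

Consumer surplus falls by 10980.75

Perfect competition: P = MC = 45, so 166 − 0.5Q = 45 and Q = 242.
CS = ½·(166 − 45)·242 = 14641.
The monopolist equates marginal revenue to marginal cost: 166 − Q = 45, so Q = 121. From demand, P = 105.5.
CS = ½·(166 − 105.5)·121 = 3660.25.
Change in consumer surplus: 3660.25 − 14641 = −10980.75.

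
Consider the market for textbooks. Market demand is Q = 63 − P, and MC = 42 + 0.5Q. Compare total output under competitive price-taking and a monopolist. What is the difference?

Inverting demand: P = 63 − Q.
Under competition P = MC: 63 − Q = 42 + 0.5Q ⇒ Q = 14, P = 49.
A monopolist chooses Q where MR = MC. MR = 63 − 2Q; setting this equal to 42 + 0.5Q gives Q = 8.4 and P = 54.6.
Change in total output: 8.4 − 14 = −5.6.

Q falls by 5.6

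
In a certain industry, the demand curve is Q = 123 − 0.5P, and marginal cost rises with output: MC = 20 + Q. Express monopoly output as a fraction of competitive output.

Inverting demand: P = 246 − 2Q.
The monopolist equates marginal revenue to marginal cost: 246 − 4Q = 20 + Q, so Q = 45.2. From demand, P = 155.6.
Under competition P = MC: 246 − 2Q = 20 + Q ⇒ Q = 226/3, P = 286/3.
Ratio Q_m/Q_c = 45.2/(226/3) = 0.6.

Q_m/Q_c = 0.6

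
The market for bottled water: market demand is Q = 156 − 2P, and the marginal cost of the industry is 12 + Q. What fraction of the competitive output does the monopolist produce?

Inverting demand: P = 78 − 0.5Q.
Monopoly sets MR = MC: 78 − Q = 12 + Q ⇒ Q = 33, P = 78 − 0.5·33 = 61.5.
Competitive equilibrium sets price equal to marginal cost: 78 − 0.5Q = 12 + Q, so Q = 44 and P = 56.
Ratio Q_m/Q_c = 33/44 = 0.75.

Q_m/Q_c = 0.75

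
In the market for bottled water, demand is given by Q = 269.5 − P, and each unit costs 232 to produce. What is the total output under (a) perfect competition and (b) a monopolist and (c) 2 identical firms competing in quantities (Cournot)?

Inverting demand: P = 269.5 − Q.
Perfect competition: P = MC = 232, so 269.5 − Q = 232 and Q = 37.5.
A monopolist chooses Q where MR = MC. MR = 269.5 − 2Q; setting this equal to 232 gives Q = 18.75 and P = 250.75.
With 2 symmetric Cournot firms, each firm's FOC gives 269.5 − 3q = 232, so q = 12.5, Q = 2·12.5 = 25, and P = 244.5.

Competition: Q = 37.5; Monopoly: Q = 18.75; Cournot: Q = 25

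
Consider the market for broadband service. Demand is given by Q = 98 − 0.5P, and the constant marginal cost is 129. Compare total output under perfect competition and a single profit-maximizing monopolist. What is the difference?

Inverting demand: P = 196 − 2Q.
Under competition P = MC = 129, so Q = (196 − 129)/2 = 33.5.
Monopoly sets MR = MC: 196 − 4Q = 129 ⇒ Q = 16.75, P = 196 − 2·16.75 = 162.5.
Change in total output: 16.75 − 33.5 = −16.75.

Q falls by 16.75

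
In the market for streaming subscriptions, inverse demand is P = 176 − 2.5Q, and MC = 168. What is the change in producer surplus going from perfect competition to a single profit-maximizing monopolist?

Under competition P = MC = 168, so Q = (176 − 168)/2.5 = 3.2.
PS = (168 − 168)·3.2 = 0.
Monopoly sets MR = MC: 176 − 5Q = 168 ⇒ Q = 1.6, P = 176 − 2.5·1.6 = 172.
PS = (172 − 168)·1.6 = 6.4.
Change in producer surplus: 6.4 − 0 = 6.4.

PS rises by 6.4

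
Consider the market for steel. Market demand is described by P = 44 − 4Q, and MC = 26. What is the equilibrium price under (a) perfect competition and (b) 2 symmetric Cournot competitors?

Perfect competition: P = MC = 26, so 44 − 4Q = 26 and Q = 4.5.
Cournot with 2 identical firms: the symmetric best-response condition is 44 − 12q = 26. Each firm produces q = 1.5, total output Q = 3, price P = 32.

Competition: P = 26; Cournot: P = 32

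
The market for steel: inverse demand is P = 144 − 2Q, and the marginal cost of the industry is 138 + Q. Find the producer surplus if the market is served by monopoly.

PS = 3.6

Monopoly sets MR = MC: 144 − 4Q = 138 + Q ⇒ Q = 1.2, P = 144 − 2·1.2 = 141.6.
PS = P·Q − VC(Q) = 141.6·1.2 − (138·1.2 + ½·1·1.2²) = 3.6.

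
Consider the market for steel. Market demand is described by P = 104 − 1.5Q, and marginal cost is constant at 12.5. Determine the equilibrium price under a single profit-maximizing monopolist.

P = 58.25

Monopoly sets MR = MC: 104 − 3Q = 12.5 ⇒ Q = 30.5, P = 104 − 1.5·30.5 = 58.25.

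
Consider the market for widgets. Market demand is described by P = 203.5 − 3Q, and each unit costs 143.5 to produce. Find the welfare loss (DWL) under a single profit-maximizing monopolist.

Under competition P = MC = 143.5, so Q = (203.5 − 143.5)/3 = 20.
The monopolist equates marginal revenue to marginal cost: 203.5 − 6Q = 143.5, so Q = 10. From demand, P = 173.5.
DWL is the triangle between Q = 10 and Q = 20: ½·(20 − 10)·(173.5 − 143.5) = 150.

DWL = 150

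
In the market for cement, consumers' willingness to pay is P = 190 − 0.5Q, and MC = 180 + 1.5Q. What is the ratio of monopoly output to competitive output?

Q_m/Q_c = 0.8

A monopolist chooses Q where MR = MC. MR = 190 − Q; setting this equal to 180 + 1.5Q gives Q = 4 and P = 188.
Under competition P = MC: 190 − 0.5Q = 180 + 1.5Q ⇒ Q = 5, P = 187.5.
Ratio Q_m/Q_c = 4/5 = 0.8.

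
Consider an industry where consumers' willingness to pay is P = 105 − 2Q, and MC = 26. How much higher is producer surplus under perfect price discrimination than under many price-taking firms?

Competitive firms price at marginal cost: P = 26, giving Q = 39.5.
PS = (26 − 26)·39.5 = 0.
A perfectly discriminating monopolist sells every unit with P(Q) ≥ MC(Q), so output equals the competitive quantity Q = 39.5. Each buyer pays their reservation price, so CS = 0 and the firm captures all surplus.
PS = ½·(105 − 26)·39.5 = 1560.25.
Change in producer surplus: 1560.25 − 0 = 1560.25.

PS rises by 1560.25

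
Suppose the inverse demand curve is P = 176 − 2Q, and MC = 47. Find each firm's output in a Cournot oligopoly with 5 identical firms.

In a 5-firm Cournot equilibrium, symmetry and the first-order condition give q = (176 − 47)/(12) = 10.75. So Q = 53.75 and P = 68.5.

q_i = 10.75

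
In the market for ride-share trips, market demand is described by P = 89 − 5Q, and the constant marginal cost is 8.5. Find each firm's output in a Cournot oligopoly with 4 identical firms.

q_i = 3.22

Cournot with 4 identical firms: the symmetric best-response condition is 89 − 25q = 8.5. Each firm produces q = 3.22, total output Q = 12.88, price P = 24.6.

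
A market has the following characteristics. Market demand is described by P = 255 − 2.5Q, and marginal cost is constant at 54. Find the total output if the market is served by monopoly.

A monopolist chooses Q where MR = MC. MR = 255 − 5Q; setting this equal to 54 gives Q = 40.2 and P = 154.5.

Q = 40.2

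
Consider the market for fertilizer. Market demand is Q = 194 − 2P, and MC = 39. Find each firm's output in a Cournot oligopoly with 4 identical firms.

q_i = 23.2

Inverting demand: P = 97 − 0.5Q.
With 4 symmetric Cournot firms, each firm's FOC gives 97 − 2.5q = 39, so q = 23.2, Q = 4·23.2 = 92.8, and P = 50.6.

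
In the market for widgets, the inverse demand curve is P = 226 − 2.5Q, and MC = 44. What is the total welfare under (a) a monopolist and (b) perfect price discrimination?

Monopoly: TS = 4968.6; Perfect PD: TS = 6624.8

Monopoly sets MR = MC: 226 − 5Q = 44 ⇒ Q = 36.4, P = 226 − 2.5·36.4 = 135.
CS = ½·(226 − 135)·36.4 = 1656.2; PS = (135 − 44)·36.4 = 3312.4; TS = 4968.6.
Under first-degree price discrimination the firm charges each unit its demand price and produces up to where P = MC, i.e. Q = 72.8. Consumer surplus is zero; producer surplus equals total surplus.
TS = 6624.8 (equal to competitive TS).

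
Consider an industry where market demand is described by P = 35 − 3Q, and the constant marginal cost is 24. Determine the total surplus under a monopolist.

TS = 15.125

The monopolist equates marginal revenue to marginal cost: 35 − 6Q = 24, so Q = 11/6. From demand, P = 29.5.
CS = ½·(35 − 29.5)·11/6 = 121/24; PS = (29.5 − 24)·11/6 = 121/12; TS = 15.125.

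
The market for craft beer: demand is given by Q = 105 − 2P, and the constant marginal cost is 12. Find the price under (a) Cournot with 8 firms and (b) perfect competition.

Cournot: P = 16.5; Competition: P = 12

Inverting demand: P = 52.5 − 0.5Q.
Cournot with 8 identical firms: the symmetric best-response condition is 52.5 − 4.5q = 12. Each firm produces q = 9, total output Q = 72, price P = 16.5.
Under competition P = MC = 12, so Q = (52.5 − 12)/0.5 = 81.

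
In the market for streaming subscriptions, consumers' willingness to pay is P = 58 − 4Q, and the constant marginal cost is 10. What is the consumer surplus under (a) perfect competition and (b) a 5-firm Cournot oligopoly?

Competitive firms price at marginal cost: P = 10, giving Q = 12.
CS = ½·(58 − 10)·12 = 288.
With 5 symmetric Cournot firms, each firm's FOC gives 58 − 24q = 10, so q = 2, Q = 5·2 = 10, and P = 18.
CS = ½·(58 − 18)·10 = 200.

Competition: CS = 288; Cournot: CS = 200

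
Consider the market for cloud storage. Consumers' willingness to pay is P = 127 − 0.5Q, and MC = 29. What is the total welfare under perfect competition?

TS = 9604

Perfect competition: P = MC = 29, so 127 − 0.5Q = 29 and Q = 196.
CS = ½·(127 − 29)·196 = 9604; PS = (29 − 29)·196 = 0; TS = 9604.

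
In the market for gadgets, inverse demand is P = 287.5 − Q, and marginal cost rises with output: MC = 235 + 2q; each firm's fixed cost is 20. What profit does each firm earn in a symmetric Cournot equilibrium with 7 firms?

With 7 symmetric Cournot firms, each firm's FOC gives 287.5 − 8q = 235 + 2q, so q = 5.25, Q = 7·5.25 = 36.75, and P = 250.75.
Each firm's profit = 250.75·5.25 − (235·5.25 + ½·2·5.25²) − 20 = 35.125.

π_i = 35.125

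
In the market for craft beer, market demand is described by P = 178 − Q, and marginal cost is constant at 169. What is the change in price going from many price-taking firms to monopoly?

Competitive firms price at marginal cost: P = 169, giving Q = 9.
A monopolist chooses Q where MR = MC. MR = 178 − 2Q; setting this equal to 169 gives Q = 4.5 and P = 173.5.
Change in price: 173.5 − 169 = 4.5.

P rises by 4.5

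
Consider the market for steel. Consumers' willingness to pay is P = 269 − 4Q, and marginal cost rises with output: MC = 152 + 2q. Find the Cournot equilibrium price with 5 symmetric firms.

P = 179

In a 5-firm Cournot equilibrium, symmetry and the first-order condition give q = (269 − 152)/(26) = 4.5. So Q = 22.5 and P = 179.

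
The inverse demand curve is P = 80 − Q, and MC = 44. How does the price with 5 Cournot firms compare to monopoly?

In a 5-firm Cournot equilibrium, symmetry and the first-order condition give q = (80 − 44)/(6) = 6. So Q = 30 and P = 50.
Monopoly sets MR = MC: 80 − 2Q = 44 ⇒ Q = 18, P = 80 − 18 = 62.

Cournot: P = 50; Monopoly: P = 62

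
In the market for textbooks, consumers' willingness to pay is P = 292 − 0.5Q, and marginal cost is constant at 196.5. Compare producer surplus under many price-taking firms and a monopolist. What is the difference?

Competitive firms price at marginal cost: P = 196.5, giving Q = 191.
PS = (196.5 − 196.5)·191 = 0.
A monopolist chooses Q where MR = MC. MR = 292 − Q; setting this equal to 196.5 gives Q = 95.5 and P = 244.25.
PS = (244.25 − 196.5)·95.5 = 4560.125.
Change in producer surplus: 4560.125 − 0 = 4560.125.

Producer surplus rises by 4560.125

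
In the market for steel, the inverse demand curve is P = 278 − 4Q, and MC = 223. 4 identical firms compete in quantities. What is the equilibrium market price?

P = 234

With 4 symmetric Cournot firms, each firm's FOC gives 278 − 20q = 223, so q = 2.75, Q = 4·2.75 = 11, and P = 234.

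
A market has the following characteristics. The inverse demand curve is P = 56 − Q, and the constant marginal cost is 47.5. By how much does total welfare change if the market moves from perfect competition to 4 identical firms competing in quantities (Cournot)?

Competitive firms price at marginal cost: P = 47.5, giving Q = 8.5.
CS = ½·(56 − 47.5)·8.5 = 36.125; PS = (47.5 − 47.5)·8.5 = 0; TS = 36.125.
Cournot with 4 identical firms: the symmetric best-response condition is 56 − 5q = 47.5. Each firm produces q = 1.7, total output Q = 6.8, price P = 49.2.
CS = ½·(56 − 49.2)·6.8 = 23.12; PS = (49.2 − 47.5)·6.8 = 11.56; TS = 34.68.
Change in total welfare: 34.68 − 36.125 = −1.445.

TS falls by 1.445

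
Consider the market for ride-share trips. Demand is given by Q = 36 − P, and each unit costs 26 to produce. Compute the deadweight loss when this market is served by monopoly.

DWL = 12.5

Inverting demand: P = 36 − Q.
Perfect competition: P = MC = 26, so 36 − Q = 26 and Q = 10.
The monopolist equates marginal revenue to marginal cost: 36 − 2Q = 26, so Q = 5. From demand, P = 31.
DWL is the triangle between Q = 5 and Q = 10: ½·(10 − 5)·(31 − 26) = 12.5.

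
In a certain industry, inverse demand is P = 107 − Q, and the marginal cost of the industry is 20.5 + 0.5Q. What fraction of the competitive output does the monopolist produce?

The monopolist equates marginal revenue to marginal cost: 107 − 2Q = 20.5 + 0.5Q, so Q = 34.6. From demand, P = 72.4.
Competitive equilibrium sets price equal to marginal cost: 107 − Q = 20.5 + 0.5Q, so Q = 173/3 and P = 148/3.
Ratio Q_m/Q_c = 34.6/(173/3) = 0.6.

Q_m/Q_c = 0.6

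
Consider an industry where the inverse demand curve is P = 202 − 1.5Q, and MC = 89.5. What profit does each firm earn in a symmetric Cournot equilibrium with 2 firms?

π_i = 937.5

Cournot with 2 identical firms: the symmetric best-response condition is 202 − 4.5q = 89.5. Each firm produces q = 25, total output Q = 50, price P = 127.
Each firm's profit = (127 − 89.5)·25 = 937.5.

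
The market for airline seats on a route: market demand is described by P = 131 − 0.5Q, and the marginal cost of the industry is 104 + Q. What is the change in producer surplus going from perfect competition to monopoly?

Competitive equilibrium sets price equal to marginal cost: 131 − 0.5Q = 104 + Q, so Q = 18 and P = 122.
PS = P·Q − VC(Q) = 122·18 − (104·18 + ½·1·18²) = 162.
A monopolist chooses Q where MR = MC. MR = 131 − Q; setting this equal to 104 + Q gives Q = 13.5 and P = 124.25.
PS = P·Q − VC(Q) = 124.25·13.5 − (104·13.5 + ½·1·13.5²) = 182.25.
Change in producer surplus: 182.25 − 162 = 20.25.

PS rises by 20.25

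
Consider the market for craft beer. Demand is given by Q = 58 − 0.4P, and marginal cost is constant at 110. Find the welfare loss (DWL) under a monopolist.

Inverting demand: P = 145 − 2.5Q.
Perfect competition: P = MC = 110, so 145 − 2.5Q = 110 and Q = 14.
Monopoly sets MR = MC: 145 − 5Q = 110 ⇒ Q = 7, P = 145 − 2.5·7 = 127.5.
DWL is the triangle between Q = 7 and Q = 14: ½·(14 − 7)·(127.5 − 110) = 61.25.

DWL = 61.25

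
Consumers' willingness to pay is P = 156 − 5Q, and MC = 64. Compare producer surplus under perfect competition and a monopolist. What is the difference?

Perfect competition: P = MC = 64, so 156 − 5Q = 64 and Q = 18.4.
PS = (64 − 64)·18.4 = 0.
The monopolist equates marginal revenue to marginal cost: 156 − 10Q = 64, so Q = 9.2. From demand, P = 110.
PS = (110 − 64)·9.2 = 423.2.
Change in producer surplus: 423.2 − 0 = 423.2.

PS rises by 423.2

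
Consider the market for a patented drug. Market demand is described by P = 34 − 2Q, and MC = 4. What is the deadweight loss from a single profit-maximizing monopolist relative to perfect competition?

DWL = 56.25

Perfect competition: P = MC = 4, so 34 − 2Q = 4 and Q = 15.
The monopolist equates marginal revenue to marginal cost: 34 − 4Q = 4, so Q = 7.5. From demand, P = 19.
DWL is the triangle between Q = 7.5 and Q = 15: ½·(15 − 7.5)·(19 − 4) = 56.25.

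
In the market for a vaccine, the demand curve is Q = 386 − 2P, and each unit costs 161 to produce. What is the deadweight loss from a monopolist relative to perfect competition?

DWL = 256

Inverting demand: P = 193 − 0.5Q.
Competitive firms price at marginal cost: P = 161, giving Q = 64.
The monopolist equates marginal revenue to marginal cost: 193 − Q = 161, so Q = 32. From demand, P = 177.
DWL is the triangle between Q = 32 and Q = 64: ½·(64 − 32)·(177 − 161) = 256.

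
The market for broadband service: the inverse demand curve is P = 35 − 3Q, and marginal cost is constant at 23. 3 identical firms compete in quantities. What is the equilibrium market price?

P = 26

With 3 symmetric Cournot firms, each firm's FOC gives 35 − 12q = 23, so q = 1, Q = 3·1 = 3, and P = 26.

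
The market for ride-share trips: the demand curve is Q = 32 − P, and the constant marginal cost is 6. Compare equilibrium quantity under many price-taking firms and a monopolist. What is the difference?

Inverting demand: P = 32 − Q.
Under competition P = MC = 6, so Q = (32 − 6)/1 = 26.
A monopolist chooses Q where MR = MC. MR = 32 − 2Q; setting this equal to 6 gives Q = 13 and P = 19.
Change in equilibrium quantity: 13 − 26 = −13.

Q falls by 13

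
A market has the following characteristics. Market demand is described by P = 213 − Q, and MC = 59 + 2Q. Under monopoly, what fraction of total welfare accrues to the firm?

PS/TS = 0.8

The monopolist equates marginal revenue to marginal cost: 213 − 2Q = 59 + 2Q, so Q = 38.5. From demand, P = 174.5.
CS = ½·(213 − 174.5)·38.5 = 741.125.
PS = P·Q − VC(Q) = 174.5·38.5 − (59·38.5 + ½·2·38.5²) = 2964.5.
Share captured = PS/TS = 2964.5/3705.625 = 0.8.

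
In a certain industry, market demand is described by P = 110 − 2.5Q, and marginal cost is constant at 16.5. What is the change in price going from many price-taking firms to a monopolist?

Under competition P = MC = 16.5, so Q = (110 − 16.5)/2.5 = 37.4.
The monopolist equates marginal revenue to marginal cost: 110 − 5Q = 16.5, so Q = 18.7. From demand, P = 63.25.
Change in price: 63.25 − 16.5 = 46.75.

P rises by 46.75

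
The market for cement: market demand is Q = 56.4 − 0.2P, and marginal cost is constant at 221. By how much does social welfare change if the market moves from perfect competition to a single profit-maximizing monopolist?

Inverting demand: P = 282 − 5Q.
Competitive firms price at marginal cost: P = 221, giving Q = 12.2.
CS = ½·(282 − 221)·12.2 = 372.1; PS = (221 − 221)·12.2 = 0; TS = 372.1.
The monopolist equates marginal revenue to marginal cost: 282 − 10Q = 221, so Q = 6.1. From demand, P = 251.5.
CS = ½·(282 − 251.5)·6.1 = 93.025; PS = (251.5 − 221)·6.1 = 186.05; TS = 279.075.
Change in social welfare: 279.075 − 372.1 = −93.025.

Social welfare falls by 93.025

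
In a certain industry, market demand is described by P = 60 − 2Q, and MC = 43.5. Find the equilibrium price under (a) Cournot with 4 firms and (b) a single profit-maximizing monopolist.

Cournot with 4 identical firms: the symmetric best-response condition is 60 − 10q = 43.5. Each firm produces q = 1.65, total output Q = 6.6, price P = 46.8.
A monopolist chooses Q where MR = MC. MR = 60 − 4Q; setting this equal to 43.5 gives Q = 4.125 and P = 51.75.

Cournot: P = 46.8; Monopoly: P = 51.75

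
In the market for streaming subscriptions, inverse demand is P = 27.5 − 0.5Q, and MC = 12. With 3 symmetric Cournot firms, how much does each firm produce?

With 3 symmetric Cournot firms, each firm's FOC gives 27.5 − 2q = 12, so q = 7.75, Q = 3·7.75 = 23.25, and P = 15.875.

q_i = 7.75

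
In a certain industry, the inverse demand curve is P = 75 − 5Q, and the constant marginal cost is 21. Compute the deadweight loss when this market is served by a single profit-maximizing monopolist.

DWL = 72.9

Competitive firms price at marginal cost: P = 21, giving Q = 10.8.
Monopoly sets MR = MC: 75 − 10Q = 21 ⇒ Q = 5.4, P = 75 − 5·5.4 = 48.
DWL is the triangle between Q = 5.4 and Q = 10.8: ½·(10.8 − 5.4)·(48 − 21) = 72.9.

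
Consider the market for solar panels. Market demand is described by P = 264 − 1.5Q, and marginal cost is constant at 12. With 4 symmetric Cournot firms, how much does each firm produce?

q_i = 33.6

In a 4-firm Cournot equilibrium, symmetry and the first-order condition give q = (264 − 12)/(7.5) = 33.6. So Q = 134.4 and P = 62.4.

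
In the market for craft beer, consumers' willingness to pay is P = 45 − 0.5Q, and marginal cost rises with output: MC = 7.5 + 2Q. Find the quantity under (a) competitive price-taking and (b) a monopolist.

Competition: Q = 15; Monopoly: Q = 12.5

Competitive equilibrium sets price equal to marginal cost: 45 − 0.5Q = 7.5 + 2Q, so Q = 15 and P = 37.5.
A monopolist chooses Q where MR = MC. MR = 45 − Q; setting this equal to 7.5 + 2Q gives Q = 12.5 and P = 38.75.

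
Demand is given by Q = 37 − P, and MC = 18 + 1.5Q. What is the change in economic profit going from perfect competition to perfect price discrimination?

Economic profit rises by 28.88

Inverting demand: P = 37 − Q.
Under competition P = MC: 37 − Q = 18 + 1.5Q ⇒ Q = 7.6, P = 29.4.
Profit = 29.4·7.6 − (18·7.6 + ½·1.5·7.6²) = 43.32.
A perfectly discriminating monopolist sells every unit with P(Q) ≥ MC(Q), so output equals the competitive quantity Q = 7.6. Each buyer pays their reservation price, so CS = 0 and the firm captures all surplus.
PS equals the full surplus area, 72.2. Profit = 72.2 = 72.2.
Change in economic profit: 72.2 − 43.32 = 28.88.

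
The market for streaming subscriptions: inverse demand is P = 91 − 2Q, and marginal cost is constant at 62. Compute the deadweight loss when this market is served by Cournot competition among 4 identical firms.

DWL = 8.41

Perfect competition: P = MC = 62, so 91 − 2Q = 62 and Q = 14.5.
In a 4-firm Cournot equilibrium, symmetry and the first-order condition give q = (91 − 62)/(10) = 2.9. So Q = 11.6 and P = 67.8.
DWL is the triangle between Q = 11.6 and Q = 14.5: ½·(14.5 − 11.6)·(67.8 − 62) = 8.41.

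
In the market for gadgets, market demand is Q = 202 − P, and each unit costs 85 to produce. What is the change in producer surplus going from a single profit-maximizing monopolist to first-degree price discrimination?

Producer surplus rises by 3422.25

Inverting demand: P = 202 − Q.
The monopolist equates marginal revenue to marginal cost: 202 − 2Q = 85, so Q = 58.5. From demand, P = 143.5.
PS = (143.5 − 85)·58.5 = 3422.25.
With perfect price discrimination, output is the efficient level Q = 117 (where demand meets MC), but every buyer pays their willingness to pay: CS = 0 and PS = total surplus.
PS = ½·(202 − 85)·117 = 6844.5.
Change in producer surplus: 6844.5 − 3422.25 = 3422.25.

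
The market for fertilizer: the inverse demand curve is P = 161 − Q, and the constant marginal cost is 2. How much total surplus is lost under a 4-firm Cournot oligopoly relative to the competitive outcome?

DWL = 505.62

Under competition P = MC = 2, so Q = (161 − 2)/1 = 159.
In a 4-firm Cournot equilibrium, symmetry and the first-order condition give q = (161 − 2)/(5) = 31.8. So Q = 127.2 and P = 33.8.
DWL is the triangle between Q = 127.2 and Q = 159: ½·(159 − 127.2)·(33.8 − 2) = 505.62.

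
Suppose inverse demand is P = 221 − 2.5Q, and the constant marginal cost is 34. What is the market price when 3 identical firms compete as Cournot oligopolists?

In a 3-firm Cournot equilibrium, symmetry and the first-order condition give q = (221 − 34)/(10) = 18.7. So Q = 56.1 and P = 80.75.

P = 80.75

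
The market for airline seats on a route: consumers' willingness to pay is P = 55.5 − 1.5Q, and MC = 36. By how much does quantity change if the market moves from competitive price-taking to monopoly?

Perfect competition: P = MC = 36, so 55.5 − 1.5Q = 36 and Q = 13.
Monopoly sets MR = MC: 55.5 − 3Q = 36 ⇒ Q = 6.5, P = 55.5 − 1.5·6.5 = 45.75.
Change in quantity: 6.5 − 13 = −6.5.

Q falls by 6.5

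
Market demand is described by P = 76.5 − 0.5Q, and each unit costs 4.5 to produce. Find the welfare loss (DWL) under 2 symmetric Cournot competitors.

Perfect competition: P = MC = 4.5, so 76.5 − 0.5Q = 4.5 and Q = 144.
With 2 symmetric Cournot firms, each firm's FOC gives 76.5 − 1.5q = 4.5, so q = 48, Q = 2·48 = 96, and P = 28.5.
DWL is the triangle between Q = 96 and Q = 144: ½·(144 − 96)·(28.5 − 4.5) = 576.

DWL = 576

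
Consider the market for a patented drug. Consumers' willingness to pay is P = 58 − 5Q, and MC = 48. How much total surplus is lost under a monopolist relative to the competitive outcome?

Competitive firms price at marginal cost: P = 48, giving Q = 2.
Monopoly sets MR = MC: 58 − 10Q = 48 ⇒ Q = 1, P = 58 − 5·1 = 53.
DWL is the triangle between Q = 1 and Q = 2: ½·(2 − 1)·(53 − 48) = 2.5.

DWL = 2.5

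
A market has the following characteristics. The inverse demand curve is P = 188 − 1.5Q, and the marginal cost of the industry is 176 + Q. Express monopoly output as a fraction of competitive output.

Q_m/Q_c = 0.625

Monopoly sets MR = MC: 188 − 3Q = 176 + Q ⇒ Q = 3, P = 188 − 1.5·3 = 183.5.
Under competition P = MC: 188 − 1.5Q = 176 + Q ⇒ Q = 4.8, P = 180.8.
Ratio Q_m/Q_c = 3/4.8 = 0.625.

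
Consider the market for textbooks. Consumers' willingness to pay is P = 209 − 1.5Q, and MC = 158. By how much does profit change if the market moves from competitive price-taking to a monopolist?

Competitive firms price at marginal cost: P = 158, giving Q = 34.
Profit = (158 − 158)·34 = 0.
Monopoly sets MR = MC: 209 − 3Q = 158 ⇒ Q = 17, P = 209 − 1.5·17 = 183.5.
Profit = (183.5 − 158)·17 = 433.5.
Change in profit: 433.5 − 0 = 433.5.

π rises by 433.5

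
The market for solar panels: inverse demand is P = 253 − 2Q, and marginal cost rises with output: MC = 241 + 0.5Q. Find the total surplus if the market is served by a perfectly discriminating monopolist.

A perfectly discriminating monopolist sells every unit with P(Q) ≥ MC(Q), so output equals the competitive quantity Q = 4.8. Each buyer pays their reservation price, so CS = 0 and the firm captures all surplus.
TS = 28.8 (equal to competitive TS).

TS = 28.8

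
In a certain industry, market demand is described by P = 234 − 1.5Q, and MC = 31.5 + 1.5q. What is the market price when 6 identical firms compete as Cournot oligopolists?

With 6 symmetric Cournot firms, each firm's FOC gives 234 − 10.5q = 31.5 + 1.5q, so q = 16.875, Q = 6·16.875 = 101.25, and P = 82.125.

P = 82.125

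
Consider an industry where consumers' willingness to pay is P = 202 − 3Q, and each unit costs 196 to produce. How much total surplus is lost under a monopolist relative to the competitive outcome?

DWL = 1.5

Under competition P = MC = 196, so Q = (202 − 196)/3 = 2.
A monopolist chooses Q where MR = MC. MR = 202 − 6Q; setting this equal to 196 gives Q = 1 and P = 199.
DWL is the triangle between Q = 1 and Q = 2: ½·(2 − 1)·(199 − 196) = 1.5.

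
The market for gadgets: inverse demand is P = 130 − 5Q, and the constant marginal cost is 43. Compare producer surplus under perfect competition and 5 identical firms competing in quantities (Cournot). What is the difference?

Competitive firms price at marginal cost: P = 43, giving Q = 17.4.
PS = (43 − 43)·17.4 = 0.
Cournot with 5 identical firms: the symmetric best-response condition is 130 − 30q = 43. Each firm produces q = 2.9, total output Q = 14.5, price P = 57.5.
PS = (57.5 − 43)·14.5 = 210.25.
Change in producer surplus: 210.25 − 0 = 210.25.

PS rises by 210.25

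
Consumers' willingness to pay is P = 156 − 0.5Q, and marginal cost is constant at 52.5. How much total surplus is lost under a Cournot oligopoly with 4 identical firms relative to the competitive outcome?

Under competition P = MC = 52.5, so Q = (156 − 52.5)/0.5 = 207.
In a 4-firm Cournot equilibrium, symmetry and the first-order condition give q = (156 − 52.5)/(2.5) = 41.4. So Q = 165.6 and P = 73.2.
DWL is the triangle between Q = 165.6 and Q = 207: ½·(207 − 165.6)·(73.2 − 52.5) = 428.49.

DWL = 428.49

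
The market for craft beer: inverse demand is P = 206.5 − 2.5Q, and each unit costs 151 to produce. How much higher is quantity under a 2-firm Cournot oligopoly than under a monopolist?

A monopolist chooses Q where MR = MC. MR = 206.5 − 5Q; setting this equal to 151 gives Q = 11.1 and P = 178.75.
With 2 symmetric Cournot firms, each firm's FOC gives 206.5 − 7.5q = 151, so q = 7.4, Q = 2·7.4 = 14.8, and P = 169.5.
Change in quantity: 14.8 − 11.1 = 3.7.

Q rises by 3.7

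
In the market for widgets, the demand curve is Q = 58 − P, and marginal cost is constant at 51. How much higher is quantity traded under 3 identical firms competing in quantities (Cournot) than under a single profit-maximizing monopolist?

Quantity traded rises by 1.75

Inverting demand: P = 58 − Q.
Monopoly sets MR = MC: 58 − 2Q = 51 ⇒ Q = 3.5, P = 58 − 3.5 = 54.5.
With 3 symmetric Cournot firms, each firm's FOC gives 58 − 4q = 51, so q = 1.75, Q = 3·1.75 = 5.25, and P = 52.75.
Change in quantity traded: 5.25 − 3.5 = 1.75.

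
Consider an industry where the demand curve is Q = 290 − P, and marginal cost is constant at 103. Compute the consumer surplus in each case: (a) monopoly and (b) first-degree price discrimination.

Inverting demand: P = 290 − Q.
Monopoly sets MR = MC: 290 − 2Q = 103 ⇒ Q = 93.5, P = 290 − 93.5 = 196.5.
CS = ½·(290 − 196.5)·93.5 = 4371.125.
A perfectly discriminating monopolist sells every unit with P(Q) ≥ MC(Q), so output equals the competitive quantity Q = 187. Each buyer pays their reservation price, so CS = 0 and the firm captures all surplus.
CS = 0.

Monopoly: CS = 4371.125; Perfect PD: CS = 0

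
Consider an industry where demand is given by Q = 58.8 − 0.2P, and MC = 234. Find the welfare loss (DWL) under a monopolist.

Inverting demand: P = 294 − 5Q.
Competitive firms price at marginal cost: P = 234, giving Q = 12.
A monopolist chooses Q where MR = MC. MR = 294 − 10Q; setting this equal to 234 gives Q = 6 and P = 264.
DWL is the triangle between Q = 6 and Q = 12: ½·(12 − 6)·(264 − 234) = 90.

DWL = 90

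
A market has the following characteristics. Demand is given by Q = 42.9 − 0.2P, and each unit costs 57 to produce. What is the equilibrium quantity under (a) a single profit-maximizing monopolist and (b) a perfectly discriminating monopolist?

Inverting demand: P = 214.5 − 5Q.
The monopolist equates marginal revenue to marginal cost: 214.5 − 10Q = 57, so Q = 15.75. From demand, P = 135.75.
Under first-degree price discrimination the firm charges each unit its demand price and produces up to where P = MC, i.e. Q = 31.5. Consumer surplus is zero; producer surplus equals total surplus.

Monopoly: Q = 15.75; Perfect PD: Q = 31.5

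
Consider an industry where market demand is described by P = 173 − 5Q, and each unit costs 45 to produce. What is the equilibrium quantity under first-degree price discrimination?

Q = 25.6

With perfect price discrimination, output is the efficient level Q = 25.6 (where demand meets MC), but every buyer pays their willingness to pay: CS = 0 and PS = total surplus.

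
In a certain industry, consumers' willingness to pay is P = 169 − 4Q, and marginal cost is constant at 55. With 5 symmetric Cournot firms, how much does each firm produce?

With 5 symmetric Cournot firms, each firm's FOC gives 169 − 24q = 55, so q = 4.75, Q = 5·4.75 = 23.75, and P = 74.

q_i = 4.75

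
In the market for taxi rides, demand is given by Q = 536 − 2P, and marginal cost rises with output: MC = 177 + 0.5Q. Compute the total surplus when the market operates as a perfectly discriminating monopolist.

Inverting demand: P = 268 − 0.5Q.
A perfectly discriminating monopolist sells every unit with P(Q) ≥ MC(Q), so output equals the competitive quantity Q = 91. Each buyer pays their reservation price, so CS = 0 and the firm captures all surplus.
TS = 4140.5 (equal to competitive TS).

TS = 4140.5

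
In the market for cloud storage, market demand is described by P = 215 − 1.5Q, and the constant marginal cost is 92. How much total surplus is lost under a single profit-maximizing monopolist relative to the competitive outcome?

DWL = 1260.75

Perfect competition: P = MC = 92, so 215 − 1.5Q = 92 and Q = 82.
The monopolist equates marginal revenue to marginal cost: 215 − 3Q = 92, so Q = 41. From demand, P = 153.5.
DWL is the triangle between Q = 41 and Q = 82: ½·(82 − 41)·(153.5 − 92) = 1260.75.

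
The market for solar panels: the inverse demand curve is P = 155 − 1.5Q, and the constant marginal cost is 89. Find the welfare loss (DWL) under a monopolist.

Competitive firms price at marginal cost: P = 89, giving Q = 44.
The monopolist equates marginal revenue to marginal cost: 155 − 3Q = 89, so Q = 22. From demand, P = 122.
DWL is the triangle between Q = 22 and Q = 44: ½·(44 − 22)·(122 − 89) = 363.

DWL = 363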